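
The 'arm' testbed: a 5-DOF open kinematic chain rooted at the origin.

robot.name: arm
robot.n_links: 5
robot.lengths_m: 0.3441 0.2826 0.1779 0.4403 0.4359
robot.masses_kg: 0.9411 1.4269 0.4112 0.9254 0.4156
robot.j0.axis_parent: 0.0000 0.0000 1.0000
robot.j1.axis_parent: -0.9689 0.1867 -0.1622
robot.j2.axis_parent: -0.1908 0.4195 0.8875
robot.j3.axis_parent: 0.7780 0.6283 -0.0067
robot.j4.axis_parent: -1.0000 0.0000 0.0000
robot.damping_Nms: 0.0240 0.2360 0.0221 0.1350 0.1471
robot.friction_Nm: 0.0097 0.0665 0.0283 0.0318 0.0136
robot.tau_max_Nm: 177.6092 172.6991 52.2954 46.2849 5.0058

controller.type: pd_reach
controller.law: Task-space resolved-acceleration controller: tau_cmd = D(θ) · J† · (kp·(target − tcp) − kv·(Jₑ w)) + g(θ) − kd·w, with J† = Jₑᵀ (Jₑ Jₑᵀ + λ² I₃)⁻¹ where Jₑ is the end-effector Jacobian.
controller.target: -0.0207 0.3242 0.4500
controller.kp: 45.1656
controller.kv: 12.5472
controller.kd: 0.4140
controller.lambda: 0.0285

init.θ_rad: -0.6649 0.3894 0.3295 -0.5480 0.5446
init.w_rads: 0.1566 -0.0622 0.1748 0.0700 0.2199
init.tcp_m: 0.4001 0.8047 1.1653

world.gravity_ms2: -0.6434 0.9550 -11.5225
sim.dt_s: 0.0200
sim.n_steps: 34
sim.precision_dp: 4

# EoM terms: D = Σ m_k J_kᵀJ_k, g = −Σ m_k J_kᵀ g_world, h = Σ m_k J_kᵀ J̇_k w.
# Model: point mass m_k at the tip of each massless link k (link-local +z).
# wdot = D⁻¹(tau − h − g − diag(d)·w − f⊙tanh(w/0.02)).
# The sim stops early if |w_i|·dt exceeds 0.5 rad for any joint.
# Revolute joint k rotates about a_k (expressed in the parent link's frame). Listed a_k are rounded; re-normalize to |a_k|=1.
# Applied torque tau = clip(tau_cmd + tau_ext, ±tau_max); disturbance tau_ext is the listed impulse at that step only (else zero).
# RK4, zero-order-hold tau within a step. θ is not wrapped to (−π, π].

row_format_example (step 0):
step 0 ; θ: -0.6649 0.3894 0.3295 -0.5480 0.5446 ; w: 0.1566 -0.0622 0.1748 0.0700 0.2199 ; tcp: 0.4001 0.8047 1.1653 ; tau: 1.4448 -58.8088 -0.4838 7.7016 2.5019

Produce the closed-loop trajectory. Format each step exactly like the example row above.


step 1 ; θ: -0.6765 0.3736 0.3305 -0.5596 0.5732 ; w: -1.3257 -1.5149 -0.0351 -1.2343 2.5934 ; tcp: 0.3937 0.8007 1.1594 ; tau: 2.3092 -44.5699 -0.0901 6.9304 0.4989
step 2 ; θ: -0.7122 0.3337 0.3299 -0.5924 0.6373 ; w: -2.2758 -2.4887 0.0135 -2.0606 3.7624 ; tcp: 0.3820 0.7881 1.1443 ; tau: 3.5280 -31.3688 0.2348 5.2120 -0.4467
step 3 ; θ: -0.7618 0.2785 0.3321 -0.6364 0.7185 ; w: -2.7073 -3.0499 0.2085 -2.3566 4.3155 ; tcp: 0.3668 0.7686 1.1246 ; tau: 4.0122 -20.6180 0.3912 3.6274 -0.9452
step 4 ; θ: -0.8162 0.2151 0.3381 -0.6827 0.8073 ; w: -2.7485 -3.2977 0.3655 -2.2778 4.5519 ; tcp: 0.3491 0.7443 1.1028 ; tau: 3.6974 -12.4461 0.4030 2.5202 -1.2511
step 5 ; θ: -0.8686 0.1489 0.3455 -0.7253 0.8990 ; w: -2.4652 -3.3231 0.3152 -1.9818 4.6215 ; tcp: 0.3298 0.7173 1.0803 ; tau: 2.8840 -6.4538 0.3639 1.8550 -1.4604
step 6 ; θ: -0.9128 0.0836 0.3496 -0.7614 0.9908 ; w: -1.8946 -3.1983 0.0012 -1.6212 4.5730 ; tcp: 0.3094 0.6893 1.0579 ; tau: 1.8019 -2.0458 0.3305 1.5283 -1.5960
step 7 ; θ: -0.9447 0.0216 0.3467 -0.7915 1.0801 ; w: -1.2180 -3.0007 -0.3891 -1.3846 4.3649 ; tcp: 0.2881 0.6618 1.0358 ; tau: 0.6129 1.3139 0.2345 1.5051 -1.6413
step 8 ; θ: -0.9639 -0.0364 0.3371 -0.8189 1.1637 ; w: -0.6395 -2.7919 -0.6519 -1.3529 3.9963 ; tcp: 0.2660 0.6357 1.0140 ; tau: -0.4721 3.8087 0.0292 1.7400 -1.6060
step 9 ; θ: -0.9739 -0.0904 0.3249 -0.8473 1.2389 ; w: -0.3591 -2.6179 -0.5800 -1.4993 3.5266 ; tcp: 0.2435 0.6116 0.9923 ; tau: -1.2861 5.5296 -0.3376 2.1925 -1.5267
step 10 ; θ: -0.9785 -0.1409 0.3140 -0.8787 1.3051 ; w: -0.1483 -2.4428 -0.4558 -1.6622 3.0878 ; tcp: 0.2209 0.5896 0.9704 ; tau: -1.8479 6.5892 -0.6979 2.7153 -1.4625
step 11 ; θ: -0.9802 -0.1881 0.3067 -0.9134 1.3629 ; w: -0.1090 -2.2872 -0.1804 -1.8227 2.6891 ; tcp: 0.1988 0.5698 0.9481 ; tau: -2.1503 7.1678 -1.0909 3.2776 -1.4085
step 12 ; θ: -0.9803 -0.2319 0.3036 -0.9509 1.4133 ; w: -0.0096 -2.1192 -0.0211 -1.9379 2.3493 ; tcp: 0.1775 0.5520 0.9253 ; tau: -2.3031 7.4170 -1.3804 3.7956 -1.3662
step 13 ; θ: -0.9795 -0.2727 0.3044 -0.9905 1.4573 ; w: 0.0126 -1.9637 0.1732 -2.0221 2.0532 ; tcp: 0.1575 0.5359 0.9023 ; tau: -2.3056 7.4501 -1.6418 4.2828 -1.3237
step 14 ; θ: -0.9784 -0.3103 0.3087 -1.0315 1.4957 ; w: 0.0354 -1.8130 0.3188 -2.0758 1.7930 ; tcp: 0.1390 0.5212 0.8792 ; tau: -2.2159 7.3485 -1.8349 4.7173 -1.2762
step 15 ; θ: -0.9775 -0.3451 0.3162 -1.0733 1.5293 ; w: 0.0158 -1.6737 0.4724 -2.0973 1.5718 ; tcp: 0.1219 0.5078 0.8562 ; tau: -2.0611 7.1910 -2.0025 5.1057 -1.2250
step 16 ; θ: -0.9770 -0.3772 0.3265 -1.1152 1.5588 ; w: 0.0014 -1.5420 0.5858 -2.0964 1.3758 ; tcp: 0.1065 0.4954 0.8334 ; tau: -1.8721 7.0047 -2.1214 5.4404 -1.1650
step 17 ; θ: -0.9769 -0.4068 0.3388 -1.1570 1.5845 ; w: -0.0158 -1.4203 0.6740 -2.0774 1.2022 ; tcp: 0.0926 0.4840 0.8112 ; tau: -1.6639 6.8162 -2.2061 5.7261 -1.0972
step 18 ; θ: -0.9772 -0.4341 0.3528 -1.1983 1.6070 ; w: -0.0339 -1.3091 0.7401 -2.0443 1.0472 ; tcp: 0.0801 0.4733 0.7895 ; tau: -1.4484 6.6406 -2.2633 5.9660 -1.0227
step 19 ; θ: -0.9779 -0.4592 0.3680 -1.2387 1.6265 ; w: -0.0524 -1.2087 0.7880 -2.0001 0.9087 ; tcp: 0.0690 0.4633 0.7686 ; tau: -1.2345 6.4874 -2.2997 6.1638 -0.9432
step 20 ; θ: -0.9791 -0.4825 0.3840 -1.2782 1.6435 ; w: -0.0715 -1.1191 0.8215 -1.9470 0.7850 ; tcp: 0.0592 0.4540 0.7484 ; tau: -1.0280 6.3626 -2.3215 6.3229 -0.8603
step 21 ; θ: -0.9806 -0.5040 0.4006 -1.3165 1.6581 ; w: -0.0900 -1.0397 0.8426 -1.8870 0.6747 ; tcp: 0.0506 0.4452 0.7292 ; tau: -0.8334 6.2682 -2.3328 6.4468 -0.7758
step 22 ; θ: -0.9825 -0.5241 0.4176 -1.3536 1.6706 ; w: -0.1068 -0.9699 0.8531 -1.8220 0.5764 ; tcp: 0.0430 0.4369 0.7109 ; tau: -0.6538 6.2047 -2.3375 6.5390 -0.6908
step 23 ; θ: -0.9847 -0.5429 0.4346 -1.3894 1.6813 ; w: -0.1217 -0.9089 0.8548 -1.7533 0.4891 ; tcp: 0.0363 0.4292 0.6936 ; tau: -0.4909 6.1708 -2.3386 6.6029 -0.6066
step 24 ; θ: -0.9872 -0.5605 0.4516 -1.4238 1.6903 ; w: -0.1343 -0.8556 0.8495 -1.6820 0.4118 ; tcp: 0.0304 0.4218 0.6772 ; tau: -0.3456 6.1645 -2.3388 6.6418 -0.5242
step 25 ; θ: -0.9900 -0.5771 0.4685 -1.4567 1.6979 ; w: -0.1444 -0.8093 0.8384 -1.6091 0.3437 ; tcp: 0.0253 0.4149 0.6618 ; tau: -0.2180 6.1828 -2.3398 6.6586 -0.4442
step 26 ; θ: -0.9929 -0.5929 0.4851 -1.4881 1.7042 ; w: -0.1521 -0.7689 0.8227 -1.5354 0.2840 ; tcp: 0.0207 0.4084 0.6473 ; tau: -0.1074 6.2225 -2.3429 6.6564 -0.3671
step 27 ; θ: -0.9960 -0.6079 0.5013 -1.5181 1.7093 ; w: -0.1576 -0.7336 0.8035 -1.4615 0.2319 ; tcp: 0.0167 0.4023 0.6337 ; tau: -0.0128 6.2803 -2.3486 6.6376 -0.2933
step 28 ; θ: -0.9992 -0.6222 0.5172 -1.5466 1.7135 ; w: -0.1609 -0.7026 0.7815 -1.3882 0.1866 ; tcp: 0.0132 0.3966 0.6209 ; tau: 0.0670 6.3525 -2.3575 6.6048 -0.2230
step 29 ; θ: -1.0024 -0.6360 0.5326 -1.5736 1.7169 ; w: -0.1623 -0.6752 0.7574 -1.3159 0.1474 ; tcp: 0.0101 0.3912 0.6090 ; tau: 0.1337 6.4361 -2.3694 6.5602 -0.1562
step 30 ; θ: -1.0056 -0.6492 0.5475 -1.5993 1.7195 ; w: -0.1620 -0.6506 0.7318 -1.2451 0.1136 ; tcp: 0.0073 0.3861 0.5979 ; tau: 0.1888 6.5280 -2.3842 6.5058 -0.0930
step 31 ; θ: -1.0088 -0.6620 0.5618 -1.6235 1.7215 ; w: -0.1604 -0.6283 0.7052 -1.1761 0.0846 ; tcp: 0.0048 0.3814 0.5875 ; tau: 0.2338 6.6256 -2.4016 6.4436 -0.0333
step 32 ; θ: -1.0119 -0.6743 0.5757 -1.6463 1.7230 ; w: -0.1575 -0.6078 0.6778 -1.1092 0.0598 ; tcp: 0.0026 0.3769 0.5779 ; tau: 0.2705 6.7266 -2.4211 6.3753 0.0230
step 33 ; θ: -1.0150 -0.6863 0.5889 -1.6679 1.7240 ; w: -0.1538 -0.5887 0.6501 -1.0447 0.0388 ; tcp: 0.0006 0.3727 0.5689 ; tau: 0.3000 6.8292 -2.4424 6.3022 0.0758
step 34 ; θ: -1.0181 -0.6979 0.6017 -1.6882 1.7246 ; w: -0.1495 -0.5707 0.6225 -0.9826 0.0213 ; tcp: -0.0012 0.3689 0.5605


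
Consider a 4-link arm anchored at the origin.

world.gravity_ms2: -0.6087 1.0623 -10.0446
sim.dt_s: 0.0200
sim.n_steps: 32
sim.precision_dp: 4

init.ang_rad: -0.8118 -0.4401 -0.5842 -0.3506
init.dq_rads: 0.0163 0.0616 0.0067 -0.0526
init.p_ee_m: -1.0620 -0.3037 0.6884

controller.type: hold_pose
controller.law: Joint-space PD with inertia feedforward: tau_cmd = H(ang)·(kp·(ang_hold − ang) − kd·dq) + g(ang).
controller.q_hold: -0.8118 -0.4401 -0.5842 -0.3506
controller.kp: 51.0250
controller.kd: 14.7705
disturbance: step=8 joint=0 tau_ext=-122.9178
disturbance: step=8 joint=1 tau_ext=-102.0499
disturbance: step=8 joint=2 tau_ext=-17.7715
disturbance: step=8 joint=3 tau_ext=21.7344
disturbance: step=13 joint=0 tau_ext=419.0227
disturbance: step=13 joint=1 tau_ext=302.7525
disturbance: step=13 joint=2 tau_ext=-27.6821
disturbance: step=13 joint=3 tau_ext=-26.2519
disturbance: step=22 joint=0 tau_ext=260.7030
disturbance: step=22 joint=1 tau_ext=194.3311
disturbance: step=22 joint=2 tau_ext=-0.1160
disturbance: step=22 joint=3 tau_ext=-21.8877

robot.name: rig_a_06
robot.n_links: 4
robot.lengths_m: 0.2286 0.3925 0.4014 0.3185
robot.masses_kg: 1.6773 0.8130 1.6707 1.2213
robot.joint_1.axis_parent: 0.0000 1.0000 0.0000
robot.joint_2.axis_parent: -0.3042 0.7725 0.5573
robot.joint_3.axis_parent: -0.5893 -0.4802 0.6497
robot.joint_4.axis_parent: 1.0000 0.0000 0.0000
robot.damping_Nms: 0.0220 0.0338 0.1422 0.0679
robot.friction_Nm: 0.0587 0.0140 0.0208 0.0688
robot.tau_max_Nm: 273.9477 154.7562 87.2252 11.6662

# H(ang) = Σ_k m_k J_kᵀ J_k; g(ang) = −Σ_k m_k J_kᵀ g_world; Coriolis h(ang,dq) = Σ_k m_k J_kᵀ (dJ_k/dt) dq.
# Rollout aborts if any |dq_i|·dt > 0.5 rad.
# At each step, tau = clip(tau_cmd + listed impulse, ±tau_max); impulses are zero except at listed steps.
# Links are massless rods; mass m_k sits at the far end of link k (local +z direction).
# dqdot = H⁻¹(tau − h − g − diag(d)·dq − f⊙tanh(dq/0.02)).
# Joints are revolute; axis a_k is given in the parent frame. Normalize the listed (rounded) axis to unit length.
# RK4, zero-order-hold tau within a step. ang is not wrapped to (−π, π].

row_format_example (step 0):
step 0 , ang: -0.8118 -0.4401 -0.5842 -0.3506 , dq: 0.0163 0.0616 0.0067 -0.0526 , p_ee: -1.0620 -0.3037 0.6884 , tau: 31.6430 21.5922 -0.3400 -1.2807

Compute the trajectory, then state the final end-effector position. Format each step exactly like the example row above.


step 1 , ang: -0.8116 -0.4390 -0.5840 -0.3512 , dq: 0.0069 0.0520 0.0088 -0.0132 , p_ee: -1.0614 -0.3033 0.6898 , tau: 32.5075 22.2606 -0.3017 -1.3932
step 2 , ang: -0.8115 -0.4381 -0.5839 -0.3514 , dq: 0.0038 0.0372 0.0071 -0.0024 , p_ee: -1.0609 -0.3030 0.6907 , tau: 33.1803 22.7846 -0.2718 -1.4689
step 3 , ang: -0.8114 -0.4374 -0.5838 -0.3514 , dq: 0.0028 0.0235 0.0048 -0.0007 , p_ee: -1.0606 -0.3028 0.6913 , tau: 33.7044 23.1942 -0.2487 -1.5235
step 4 , ang: -0.8114 -0.4371 -0.5837 -0.3514 , dq: 0.0021 0.0130 0.0029 -0.0002 , p_ee: -1.0604 -0.3027 0.6917 , tau: 34.1121 23.5133 -0.2310 -1.5656
step 5 , ang: -0.8113 -0.4369 -0.5836 -0.3514 , dq: 0.0013 0.0057 0.0014 0.0001 , p_ee: -1.0603 -0.3026 0.6919 , tau: 34.4282 23.7605 -0.2174 -1.5981
step 6 , ang: -0.8113 -0.4368 -0.5836 -0.3514 , dq: 0.0004 0.0006 0.0002 0.0003 , p_ee: -1.0603 -0.3026 0.6920 , tau: 34.6721 23.9512 -0.2070 -1.6231
step 7 , ang: -0.8113 -0.4369 -0.5836 -0.3514 , dq: -0.0003 -0.0028 -0.0006 0.0005 , p_ee: -1.0603 -0.3026 0.6919 , tau: 34.8595 24.0977 -0.1990 -1.6424
step 8 , ang: -0.8113 -0.4369 -0.5836 -0.3514 , dq: -0.0009 -0.0051 -0.0012 0.0006 , p_ee: -1.0603 -0.3026 0.6918 , tau: -87.9151 -77.8401 -17.9644 11.6662
step 9 , ang: -0.8086 -0.4513 -0.5916 -0.3650 , dq: 0.2715 -1.4324 -0.7895 -1.3430 , p_ee: -1.0623 -0.3058 0.6840 , tau: 72.7366 55.6033 5.4165 -5.8133
step 10 , ang: -0.8043 -0.4751 -0.6049 -0.3867 , dq: 0.1603 -0.9489 -0.5473 -0.8358 , p_ee: -1.0654 -0.3112 0.6707 , tau: 63.9409 48.4290 4.4541 -4.9626
step 11 , ang: -0.8019 -0.4905 -0.6140 -0.3998 , dq: 0.0860 -0.5994 -0.3596 -0.4854 , p_ee: -1.0675 -0.3150 0.6614 , tau: 57.0683 42.8143 3.5902 -4.2675
step 12 , ang: -0.8007 -0.4999 -0.6198 -0.4071 , dq: 0.0360 -0.3461 -0.2172 -0.2424 , p_ee: -1.0689 -0.3176 0.6552 , tau: 51.7101 38.4254 2.8523 -3.7070
step 13 , ang: -0.8003 -0.5050 -0.6230 -0.4102 , dq: 0.0043 -0.1657 -0.1103 -0.0743 , p_ee: -1.0699 -0.3193 0.6515 , tau: 273.9477 154.7562 -25.4412 -11.6662
step 14 , ang: -0.7070 -0.6185 -0.6120 -0.4312 , dq: 9.1437 -10.8749 0.6129 -1.6823 , p_ee: -1.0598 -0.3209 0.6537 , tau: -25.5111 -4.6316 10.1307 -0.2104
step 15 , ang: -0.5600 -0.7896 -0.6162 -0.4507 , dq: 5.7099 -6.4587 -0.6940 -0.4884 , p_ee: -1.0379 -0.3230 0.6586 , tau: -12.5498 2.2974 6.7860 -0.1277
step 16 , ang: -0.4685 -0.8904 -0.6325 -0.4555 , dq: 3.5293 -3.7788 -0.8151 -0.0548 , p_ee: -1.0208 -0.3247 0.6622 , tau: -2.2890 8.2899 4.8579 -0.3853
step 17 , ang: -0.4131 -0.9481 -0.6474 -0.4547 , dq: 2.0636 -2.0653 -0.6341 0.1047 , p_ee: -1.0088 -0.3265 0.6650 , tau: 5.7698 12.8118 3.9920 -0.7688
step 18 , ang: -0.3823 -0.9775 -0.6579 -0.4519 , dq: 1.0295 -0.9014 -0.4105 0.1697 , p_ee: -1.0009 -0.3285 0.6675 , tau: 12.0708 16.0360 3.7607 -1.1723
step 19 , ang: -0.3693 -0.9872 -0.6642 -0.4482 , dq: 0.2821 -0.0801 -0.2190 0.2018 , p_ee: -0.9963 -0.3311 0.6699 , tau: 16.9867 18.2868 3.8565 -1.5452
step 20 , ang: -0.3690 -0.9830 -0.6672 -0.4440 , dq: -0.2553 0.5020 -0.0788 0.2181 , p_ee: -0.9941 -0.3341 0.6723 , tau: 20.8078 19.8739 4.0838 -1.8630
step 21 , ang: -0.3779 -0.9689 -0.6678 -0.4395 , dq: -0.6344 0.9087 0.0135 0.2265 , p_ee: -0.9935 -0.3373 0.6745 , tau: 23.7621 21.0218 4.3252 -2.1192
step 22 , ang: -0.3932 -0.9479 -0.6670 -0.4350 , dq: -0.8990 1.1907 0.0676 0.2274 , p_ee: -0.9942 -0.3406 0.6766 , tau: 273.9477 154.7562 4.4067 -11.6662
step 23 , ang: -0.3353 -0.9997 -0.6769 -0.4020 , dq: 6.5229 -6.0779 -1.2345 3.1289 , p_ee: -0.9830 -0.3441 0.6792 , tau: -48.1842 -17.0456 3.5181 0.5177
step 24 , ang: -0.2328 -1.0907 -0.7006 -0.3463 , dq: 3.8535 -3.2223 -1.0271 2.4084 , p_ee: -0.9626 -0.3469 0.6811 , tau: -29.2740 -4.8399 2.0127 -0.2853
step 25 , ang: -0.1742 -1.1368 -0.7177 -0.3050 , dq: 2.0544 -1.4634 -0.6567 1.7245 , p_ee: -0.9491 -0.3496 0.6824 , tau: -14.6910 3.6138 2.2042 -1.0825
step 26 , ang: -0.1460 -1.1541 -0.7276 -0.2762 , dq: 0.7807 -0.2893 -0.3309 1.1554 , p_ee: -0.9410 -0.3533 0.6838 , tau: -3.4693 9.2727 3.0966 -1.7295
step 27 , ang: -0.1396 -1.1516 -0.7318 -0.2576 , dq: -0.1359 0.5294 -0.0894 0.7108 , p_ee: -0.9369 -0.3583 0.6855 , tau: 5.1585 13.0540 4.1796 -2.2223
step 28 , ang: -0.1488 -1.1353 -0.7320 -0.2467 , dq: -0.7904 1.1067 0.0703 0.3786 , p_ee: -0.9356 -0.3644 0.6875 , tau: 11.7692 15.6429 5.2093 -2.5931
step 29 , ang: -0.1692 -1.1091 -0.7296 -0.2416 , dq: -1.2544 1.5162 0.1664 0.1392 , p_ee: -0.9363 -0.3711 0.6897 , tau: 16.8587 17.5072 6.0734 -2.8720
step 30 , ang: -0.1974 -1.0761 -0.7257 -0.2405 , dq: -1.5727 1.7996 0.2191 -0.0160 , p_ee: -0.9384 -0.3779 0.6920 , tau: 20.7751 18.9398 6.7144 -3.0848
step 31 , ang: -0.2309 -1.0383 -0.7210 -0.2414 , dq: -1.7778 1.9875 0.2513 -0.0719 , p_ee: -0.9416 -0.3844 0.6943 , tau: 23.7864 20.1108 7.1184 -3.2689
step 32 , ang: -0.2676 -0.9975 -0.7159 -0.2432 , dq: -1.8934 2.0915 0.2589 -0.1038 , p_ee: -0.9455 -0.3902 0.6964
final p_ee position (m): -0.9455 -0.3902 0.6964


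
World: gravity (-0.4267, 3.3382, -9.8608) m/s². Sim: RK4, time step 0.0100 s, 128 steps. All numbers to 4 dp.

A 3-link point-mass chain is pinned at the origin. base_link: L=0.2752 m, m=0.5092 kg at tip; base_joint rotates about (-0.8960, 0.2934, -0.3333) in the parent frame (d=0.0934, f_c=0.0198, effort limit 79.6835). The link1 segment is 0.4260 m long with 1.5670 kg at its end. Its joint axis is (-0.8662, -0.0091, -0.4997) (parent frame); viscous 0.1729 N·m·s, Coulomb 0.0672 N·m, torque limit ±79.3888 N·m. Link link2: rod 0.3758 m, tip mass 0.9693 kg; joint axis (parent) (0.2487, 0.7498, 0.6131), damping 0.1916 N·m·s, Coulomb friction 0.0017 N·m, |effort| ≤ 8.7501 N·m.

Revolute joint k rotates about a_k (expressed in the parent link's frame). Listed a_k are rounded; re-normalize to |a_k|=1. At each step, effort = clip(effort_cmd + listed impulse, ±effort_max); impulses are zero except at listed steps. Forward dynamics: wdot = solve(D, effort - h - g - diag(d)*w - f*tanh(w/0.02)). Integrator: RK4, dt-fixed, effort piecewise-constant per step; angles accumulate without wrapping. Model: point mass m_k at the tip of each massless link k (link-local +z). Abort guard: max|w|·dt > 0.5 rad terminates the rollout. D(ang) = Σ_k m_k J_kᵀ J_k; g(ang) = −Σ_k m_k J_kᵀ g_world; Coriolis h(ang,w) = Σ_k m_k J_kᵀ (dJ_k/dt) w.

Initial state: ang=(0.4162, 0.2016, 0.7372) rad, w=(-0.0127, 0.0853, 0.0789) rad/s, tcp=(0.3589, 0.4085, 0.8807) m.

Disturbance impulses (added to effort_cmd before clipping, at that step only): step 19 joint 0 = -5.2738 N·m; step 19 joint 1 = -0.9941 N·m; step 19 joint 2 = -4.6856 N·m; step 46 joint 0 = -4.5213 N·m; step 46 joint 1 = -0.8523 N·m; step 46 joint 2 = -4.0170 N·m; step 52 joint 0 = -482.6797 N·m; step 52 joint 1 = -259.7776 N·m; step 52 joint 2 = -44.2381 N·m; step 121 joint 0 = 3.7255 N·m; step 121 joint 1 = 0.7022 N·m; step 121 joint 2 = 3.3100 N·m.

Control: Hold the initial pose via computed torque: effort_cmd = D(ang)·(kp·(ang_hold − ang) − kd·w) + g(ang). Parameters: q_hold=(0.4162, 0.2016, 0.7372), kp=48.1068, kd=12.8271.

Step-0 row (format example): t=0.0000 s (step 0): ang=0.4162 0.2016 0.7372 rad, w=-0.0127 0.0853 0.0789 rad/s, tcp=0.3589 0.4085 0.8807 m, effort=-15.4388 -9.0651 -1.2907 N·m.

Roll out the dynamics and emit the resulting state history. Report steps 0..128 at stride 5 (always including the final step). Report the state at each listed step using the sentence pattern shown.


t=0.0500 s (step 5): ang=0.4168 0.2029 0.7391 rad, w=0.0157 0.0018 0.0172 rad/s, tcp=0.3596 0.4093 0.8797 m, effort=-15.1484 -8.8823 -1.2527 N·m.
t=0.1000 s (step 10): ang=0.4173 0.2029 0.7396 rad, w=0.0052 0.0002 0.0044 rad/s, tcp=0.3599 0.4096 0.8794 m, effort=-14.9572 -8.7823 -1.2306 N·m.
t=0.1500 s (step 15): ang=0.4174 0.2029 0.7397 rad, w=-0.0006 -0.0005 -0.0017 rad/s, tcp=0.3600 0.4096 0.8794 m, effort=-14.8375 -8.7196 -1.2174 N·m.
t=0.2000 s (step 20): ang=0.4172 0.2029 0.7368 rad, w=-0.0067 0.0042 -0.5441 rad/s, tcp=0.3593 0.4098 0.8799 m, effort=-14.0782 -8.5555 -0.5965 N·m.
t=0.2500 s (step 25): ang=0.4168 0.2032 0.7185 rad, w=-0.0091 0.0033 -0.2225 rad/s, tcp=0.3551 0.4115 0.8831 m, effort=-14.3312 -8.6085 -0.8190 N·m.
t=0.3000 s (step 30): ang=0.4164 0.2032 0.7119 rad, w=-0.0066 0.0001 -0.0585 rad/s, tcp=0.3535 0.4120 0.8843 m, effort=-14.4906 -8.6402 -0.9545 N·m.
t=0.3500 s (step 35): ang=0.4161 0.2032 0.7112 rad, w=-0.0041 -0.0017 0.0202 rad/s, tcp=0.3532 0.4118 0.8846 m, effort=-14.5881 -8.6588 -1.0377 N·m.
t=0.4000 s (step 40): ang=0.4160 0.2031 0.7132 rad, w=-0.0022 -0.0023 0.0534 rad/s, tcp=0.3536 0.4115 0.8844 m, effort=-14.6460 -8.6687 -1.0891 N·m.
t=0.4500 s (step 45): ang=0.4159 0.2030 0.7162 rad, w=-0.0011 -0.0023 0.0637 rad/s, tcp=0.3542 0.4111 0.8840 m, effort=-14.6790 -8.6726 -1.1222 N·m.
t=0.5000 s (step 50): ang=0.4157 0.2030 0.7062 rad, w=-0.0058 0.0035 -0.2112 rad/s, tcp=0.3519 0.4120 0.8857 m, effort=-14.2754 -8.6102 -0.7473 N·m.
t=0.5500 s (step 55): ang=0.5239 -0.0006 0.5851 rad, w=3.1301 -5.8941 -3.8016 rad/s, tcp=0.3517 0.3979 0.9073 m, effort=-7.2861 -0.6104 -0.3529 N·m.
t=0.6000 s (step 60): ang=0.6100 -0.1654 0.4741 rad, w=0.7411 -1.4794 -0.9784 rad/s, tcp=0.3504 0.3793 0.9225 m, effort=-10.0408 -3.2265 -0.8770 N·m.
t=0.6500 s (step 65): ang=0.6228 -0.1933 0.4582 rad, w=-0.0848 0.1048 0.1352 rad/s, tcp=0.3504 0.3740 0.9250 m, effort=-12.0005 -5.2582 -0.9392 N·m.
t=0.7000 s (step 70): ang=0.6114 -0.1727 0.4737 rad, w=-0.3299 0.6316 0.4266 rad/s, tcp=0.3506 0.3761 0.9236 m, effort=-13.3464 -6.6040 -0.8983 N·m.
t=0.7500 s (step 75): ang=0.5929 -0.1362 0.4968 rad, w=-0.3921 0.7909 0.4770 rad/s, tcp=0.3505 0.3814 0.9206 m, effort=-14.2040 -7.4645 -0.8609 N·m.
t=0.8000 s (step 80): ang=0.5734 -0.0964 0.5202 rad, w=-0.3794 0.7846 0.4508 rad/s, tcp=0.3504 0.3875 0.9171 m, effort=-14.7153 -7.9832 -0.8480 N·m.
t=0.8500 s (step 85): ang=0.5554 -0.0590 0.5416 rad, w=-0.3393 0.7095 0.4084 rad/s, tcp=0.3504 0.3931 0.9134 m, effort=-14.9937 -8.2790 -0.8574 N·m.
t=0.9000 s (step 90): ang=0.5396 -0.0259 0.5610 rad, w=-0.2933 0.6131 0.3680 rad/s, tcp=0.3506 0.3979 0.9099 m, effort=-15.1229 -8.4370 -0.8815 N·m.
t=0.9500 s (step 95): ang=0.5260 0.0024 0.5785 rad, w=-0.2500 0.5178 0.3328 rad/s, tcp=0.3511 0.4015 0.9066 m, effort=-15.1615 -8.5134 -0.9127 N·m.
t=1.0000 s (step 100): ang=0.5145 0.0261 0.5943 rad, w=-0.2125 0.4327 0.3017 rad/s, tcp=0.3518 0.4043 0.9036 m, effort=-15.1489 -8.5436 -0.9460 N·m.
t=1.0500 s (step 105): ang=0.5047 0.0458 0.6087 rad, w=-0.1810 0.3605 0.2733 rad/s, tcp=0.3526 0.4062 0.9010 m, effort=-15.1103 -8.5494 -0.9782 N·m.
t=1.1000 s (step 110): ang=0.4963 0.0623 0.6217 rad, w=-0.1549 0.3007 0.2467 rad/s, tcp=0.3534 0.4075 0.8987 m, effort=-15.0615 -8.5435 -1.0077 N·m.
t=1.1500 s (step 115): ang=0.4891 0.0761 0.6334 rad, w=-0.1333 0.2518 0.2214 rad/s, tcp=0.3543 0.4083 0.8967 m, effort=-15.0114 -8.5331 -1.0340 N·m.
t=1.2000 s (step 120): ang=0.4829 0.0876 0.6438 rad, w=-0.1151 0.2118 0.1975 rad/s, tcp=0.3551 0.4087 0.8949 m, effort=-14.9649 -8.5221 -1.0569 N·m.
t=1.2500 s (step 125): ang=0.4766 0.0991 0.6650 rad, w=-0.1103 0.1996 0.4137 rad/s, tcp=0.3583 0.4079 0.8915 m, effort=-15.2754 -8.5628 -1.4026 N·m.
t=1.2800 s (step 128): ang=0.4737 0.1044 0.6754 rad, w=-0.0894 0.1605 0.2863 rad/s, tcp=0.3599 0.4075 0.8899 m.


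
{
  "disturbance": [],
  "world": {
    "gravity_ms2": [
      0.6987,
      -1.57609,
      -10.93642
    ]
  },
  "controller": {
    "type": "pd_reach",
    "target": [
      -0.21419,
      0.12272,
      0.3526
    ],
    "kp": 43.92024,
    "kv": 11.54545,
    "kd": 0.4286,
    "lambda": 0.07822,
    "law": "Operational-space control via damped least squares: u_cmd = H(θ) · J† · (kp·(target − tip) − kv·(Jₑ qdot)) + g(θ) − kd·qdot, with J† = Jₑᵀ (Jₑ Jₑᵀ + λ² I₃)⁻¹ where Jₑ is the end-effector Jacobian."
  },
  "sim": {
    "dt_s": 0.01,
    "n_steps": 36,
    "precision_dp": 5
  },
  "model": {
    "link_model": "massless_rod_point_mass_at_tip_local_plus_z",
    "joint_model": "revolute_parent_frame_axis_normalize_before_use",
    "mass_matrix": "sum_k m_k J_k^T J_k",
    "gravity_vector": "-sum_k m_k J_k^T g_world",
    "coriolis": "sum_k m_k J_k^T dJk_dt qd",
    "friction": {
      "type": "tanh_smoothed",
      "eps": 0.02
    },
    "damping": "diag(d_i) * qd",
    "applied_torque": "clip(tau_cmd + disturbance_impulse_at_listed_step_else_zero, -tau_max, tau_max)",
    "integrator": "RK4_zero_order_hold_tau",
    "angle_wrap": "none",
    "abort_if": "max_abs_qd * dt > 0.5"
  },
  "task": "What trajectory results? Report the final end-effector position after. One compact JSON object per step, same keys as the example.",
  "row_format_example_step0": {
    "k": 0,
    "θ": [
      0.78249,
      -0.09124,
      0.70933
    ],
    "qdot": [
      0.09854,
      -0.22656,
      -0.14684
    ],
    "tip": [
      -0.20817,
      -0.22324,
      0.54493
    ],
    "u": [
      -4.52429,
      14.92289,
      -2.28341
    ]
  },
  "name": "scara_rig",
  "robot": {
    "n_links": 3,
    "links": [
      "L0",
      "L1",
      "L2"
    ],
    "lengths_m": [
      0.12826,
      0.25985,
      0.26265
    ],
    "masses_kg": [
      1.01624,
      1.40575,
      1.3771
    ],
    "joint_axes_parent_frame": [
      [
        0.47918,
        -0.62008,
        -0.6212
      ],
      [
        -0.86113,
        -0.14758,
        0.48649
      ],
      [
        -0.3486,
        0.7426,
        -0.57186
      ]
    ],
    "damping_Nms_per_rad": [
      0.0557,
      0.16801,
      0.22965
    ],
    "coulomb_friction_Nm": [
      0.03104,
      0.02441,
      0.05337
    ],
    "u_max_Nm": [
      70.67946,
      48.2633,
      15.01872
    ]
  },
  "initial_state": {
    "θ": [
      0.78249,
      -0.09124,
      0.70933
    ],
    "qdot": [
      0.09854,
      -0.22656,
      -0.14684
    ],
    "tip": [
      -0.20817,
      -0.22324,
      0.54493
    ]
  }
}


{"k":1,"\u03b8":[0.78548,-0.09091,0.71102],"qdot":[0.49197,0.28545,0.46539],"tip":[-0.20921,-0.22361,0.54424],"u":[-4.66498,13.78168,-2.35718]}
{"k":2,"\u03b8":[0.79187,-0.08604,0.71756],"qdot":[0.78479,0.68704,0.83399],"tip":[-0.21044,-0.22284,0.54357],"u":[-4.84966,12.79466,-2.31988]}
{"k":3,"\u03b8":[0.80084,-0.07756,0.72699],"qdot":[1.00887,1.00919,1.04971],"tip":[-0.21192,-0.22109,0.54297],"u":[-5.0553,11.93089,-2.22077]}
{"k":4,"\u03b8":[0.81181,-0.06616,0.73808],"qdot":[1.18354,1.27084,1.16591],"tip":[-0.21368,-0.21847,0.54246],"u":[-5.26684,11.16817,-2.08783]}
{"k":5,"\u03b8":[0.82433,-0.05238,0.75],"qdot":[1.32205,1.48535,1.21794],"tip":[-0.21572,-0.21511,0.54203],"u":[-5.47404,10.48918,-1.9392]}
{"k":6,"\u03b8":[0.83811,-0.03664,0.76223],"qdot":[1.43355,1.66232,1.22904],"tip":[-0.21801,-0.21111,0.54167],"u":[-5.67036,9.88034,-1.78632]}
{"k":7,"\u03b8":[0.85289,-0.01929,0.77445],"qdot":[1.52446,1.80882,1.21439],"tip":[-0.22053,-0.20653,0.54137],"u":[-5.85184,9.33086,-1.63619]}
{"k":8,"\u03b8":[0.8685,-0.0006,0.78643],"qdot":[1.59932,1.93016,1.18386],"tip":[-0.22323,-0.20147,0.54109],"u":[-6.01635,8.83205,-1.49289]}
{"k":9,"\u03b8":[0.8848,0.0192,0.79806],"qdot":[1.66144,2.03045,1.14391],"tip":[-0.22609,-0.19598,0.54083],"u":[-6.16291,8.37685,-1.35863]}
{"k":10,"\u03b8":[0.90167,0.03991,0.80927],"qdot":[1.71327,2.11293,1.09872],"tip":[-0.22906,-0.19011,0.54057],"u":[-6.29133,7.95943,-1.23442]}
{"k":11,"\u03b8":[0.91901,0.06137,0.82001],"qdot":[1.75669,2.18021,1.05103],"tip":[-0.23212,-0.18394,0.54029],"u":[-6.40193,7.57498,-1.12055]}
{"k":12,"\u03b8":[0.93676,0.08344,0.83026],"qdot":[1.79313,2.2344,1.00259],"tip":[-0.23522,-0.17749,0.53998],"u":[-6.49533,7.21944,-1.01685]}
{"k":13,"\u03b8":[0.95484,0.106,0.84004],"qdot":[1.82374,2.27728,0.95456],"tip":[-0.23834,-0.17081,0.53962],"u":[-6.57234,6.88945,-0.92288]}
{"k":14,"\u03b8":[0.9732,0.12893,0.84934],"qdot":[1.84946,2.31034,0.90765],"tip":[-0.24146,-0.16394,0.53921],"u":[-6.63387,6.58214,-0.83808]}
{"k":15,"\u03b8":[0.99179,0.15215,0.85819],"qdot":[1.87102,2.33485,0.8623],"tip":[-0.24456,-0.15691,0.53873],"u":[-6.68092,6.2951,-0.7618]}
{"k":16,"\u03b8":[1.01059,0.17558,0.86658],"qdot":[1.88905,2.35188,0.81877],"tip":[-0.2476,-0.14976,0.53818],"u":[-6.71446,6.02627,-0.69338]}
{"k":17,"\u03b8":[1.02955,0.19914,0.87456],"qdot":[1.90406,2.36239,0.77721],"tip":[-0.25058,-0.14251,0.53756],"u":[-6.73548,5.77393,-0.63219]}
{"k":18,"\u03b8":[1.04865,0.22279,0.88212],"qdot":[1.91649,2.36717,0.73766],"tip":[-0.25347,-0.1352,0.53687],"u":[-6.74495,5.53656,-0.5776]}
{"k":19,"\u03b8":[1.06786,0.24645,0.88931],"qdot":[1.92669,2.36694,0.70012],"tip":[-0.25627,-0.12784,0.53609],"u":[-6.74379,5.31291,-0.52904]}
{"k":20,"\u03b8":[1.08717,0.27009,0.89612],"qdot":[1.93497,2.36232,0.66457],"tip":[-0.25896,-0.12046,0.53524],"u":[-6.7329,5.10188,-0.48597]}
{"k":21,"\u03b8":[1.10655,0.29367,0.9026],"qdot":[1.94159,2.35386,0.63094],"tip":[-0.26154,-0.11307,0.53431],"u":[-6.71311,4.90253,-0.4479]}
{"k":22,"\u03b8":[1.12599,0.31715,0.90874],"qdot":[1.94677,2.34203,0.59915],"tip":[-0.264,-0.10571,0.5333],"u":[-6.68524,4.71402,-0.41438]}
{"k":23,"\u03b8":[1.14547,0.34049,0.91458],"qdot":[1.95068,2.32726,0.56913],"tip":[-0.26632,-0.09837,0.53221],"u":[-6.65001,4.53567,-0.38501]}
{"k":24,"\u03b8":[1.16499,0.36367,0.92012],"qdot":[1.95349,2.30993,0.54078],"tip":[-0.26852,-0.09109,0.53106],"u":[-6.60815,4.36683,-0.35941]}
{"k":25,"\u03b8":[1.18453,0.38667,0.92539],"qdot":[1.95532,2.29037,0.51402],"tip":[-0.27058,-0.08386,0.52984],"u":[-6.5603,4.20696,-0.33726]}
{"k":26,"\u03b8":[1.20409,0.40946,0.9304],"qdot":[1.95629,2.26888,0.48876],"tip":[-0.2725,-0.07672,0.52855],"u":[-6.50708,4.05556,-0.31826]}
{"k":27,"\u03b8":[1.22365,0.43203,0.93517],"qdot":[1.95648,2.24572,0.46491],"tip":[-0.27428,-0.06966,0.52721],"u":[-6.44906,3.9122,-0.30214]}
{"k":28,"\u03b8":[1.24321,0.45436,0.9397],"qdot":[1.95596,2.22112,0.44238],"tip":[-0.27592,-0.0627,0.52581],"u":[-6.38676,3.77648,-0.28865]}
{"k":29,"\u03b8":[1.26277,0.47644,0.94402],"qdot":[1.95481,2.1953,0.4211],"tip":[-0.27742,-0.05585,0.52436],"u":[-6.32067,3.64802,-0.27758]}
{"k":30,"\u03b8":[1.28231,0.49826,0.94813],"qdot":[1.95307,2.16845,0.40099],"tip":[-0.27878,-0.04911,0.52286],"u":[-6.25124,3.52649,-0.26873]}
{"k":31,"\u03b8":[1.30183,0.5198,0.95204],"qdot":[1.95077,2.14073,0.38197],"tip":[-0.28001,-0.04249,0.52133],"u":[-6.17889,3.41158,-0.26193]}
{"k":32,"\u03b8":[1.32132,0.54107,0.95577],"qdot":[1.94795,2.11229,0.36396],"tip":[-0.28111,-0.03601,0.51976],"u":[-6.10399,3.30299,-0.25701]}
{"k":33,"\u03b8":[1.34078,0.56204,0.95932],"qdot":[1.94463,2.08326,0.34692],"tip":[-0.28208,-0.02966,0.51816],"u":[-6.02691,3.20044,-0.25383]}
{"k":34,"\u03b8":[1.36021,0.58273,0.96271],"qdot":[1.94083,2.05377,0.33077],"tip":[-0.28291,-0.02344,0.51653],"u":[-5.94797,3.10366,-0.25227]}
{"k":35,"\u03b8":[1.3796,0.60312,0.96594],"qdot":[1.93656,2.02392,0.31545],"tip":[-0.28363,-0.01738,0.51488],"u":[-5.86746,3.01239,-0.2522]}
{"k":36,"\u03b8":[1.39895,0.6232,0.96902],"qdot":[1.93183,1.9938,0.30091],"tip":[-0.28422,-0.01146,0.51322]}
{"summary": "final tip position (m): -0.28422 -0.01146 0.51322"}


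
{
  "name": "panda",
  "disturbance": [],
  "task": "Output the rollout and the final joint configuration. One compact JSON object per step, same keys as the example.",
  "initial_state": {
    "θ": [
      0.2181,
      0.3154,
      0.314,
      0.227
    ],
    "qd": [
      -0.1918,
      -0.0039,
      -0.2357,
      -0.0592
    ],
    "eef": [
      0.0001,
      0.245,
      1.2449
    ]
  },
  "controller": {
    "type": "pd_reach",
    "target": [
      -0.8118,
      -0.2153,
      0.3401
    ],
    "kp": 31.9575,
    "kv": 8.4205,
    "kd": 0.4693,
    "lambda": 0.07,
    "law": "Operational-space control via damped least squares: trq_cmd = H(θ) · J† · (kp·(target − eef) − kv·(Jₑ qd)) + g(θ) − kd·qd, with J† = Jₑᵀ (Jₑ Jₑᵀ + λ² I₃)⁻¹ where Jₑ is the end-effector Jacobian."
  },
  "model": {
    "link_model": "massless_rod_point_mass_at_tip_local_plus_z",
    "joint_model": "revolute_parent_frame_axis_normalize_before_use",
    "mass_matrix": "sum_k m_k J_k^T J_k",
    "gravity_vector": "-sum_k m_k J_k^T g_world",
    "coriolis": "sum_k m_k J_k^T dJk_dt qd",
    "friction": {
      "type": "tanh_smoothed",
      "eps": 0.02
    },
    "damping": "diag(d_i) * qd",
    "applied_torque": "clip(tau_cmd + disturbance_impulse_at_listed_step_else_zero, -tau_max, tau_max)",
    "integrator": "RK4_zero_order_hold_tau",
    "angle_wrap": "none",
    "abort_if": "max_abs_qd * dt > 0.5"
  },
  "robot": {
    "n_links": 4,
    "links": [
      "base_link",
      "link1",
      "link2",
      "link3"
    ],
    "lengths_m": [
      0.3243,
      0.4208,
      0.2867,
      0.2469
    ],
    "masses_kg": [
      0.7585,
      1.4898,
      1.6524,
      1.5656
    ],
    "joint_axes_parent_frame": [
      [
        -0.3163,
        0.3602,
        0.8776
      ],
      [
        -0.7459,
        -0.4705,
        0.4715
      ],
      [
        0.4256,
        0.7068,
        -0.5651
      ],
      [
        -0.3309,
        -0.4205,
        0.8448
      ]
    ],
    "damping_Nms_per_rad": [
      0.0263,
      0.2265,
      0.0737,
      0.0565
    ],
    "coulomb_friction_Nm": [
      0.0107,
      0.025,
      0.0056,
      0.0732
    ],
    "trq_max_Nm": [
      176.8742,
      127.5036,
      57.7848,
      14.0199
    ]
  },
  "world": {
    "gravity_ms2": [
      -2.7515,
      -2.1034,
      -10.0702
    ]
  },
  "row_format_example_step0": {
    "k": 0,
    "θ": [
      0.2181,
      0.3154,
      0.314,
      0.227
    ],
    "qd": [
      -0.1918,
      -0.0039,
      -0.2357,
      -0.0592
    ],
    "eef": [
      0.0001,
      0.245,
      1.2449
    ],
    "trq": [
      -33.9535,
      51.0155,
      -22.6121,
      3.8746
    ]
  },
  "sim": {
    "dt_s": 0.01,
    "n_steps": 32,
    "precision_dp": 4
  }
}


{"k":1,"\u03b8":[0.2114,0.3199,0.3187,0.2272],"qd":[-1.1534,0.8993,1.138,0.0305],"eef":[-0.0025,0.2441,1.2448],"trq":[-30.9896,47.6613,-21.4506,3.4363]}
{"k":2,"\u03b8":[0.1955,0.3328,0.3351,0.2253],"qd":[-2.0298,1.6717,2.1408,-0.3895],"eef":[-0.0074,0.2424,1.2441],"trq":[-28.0651,45.3675,-20.2327,3.2253]}
{"k":3,"\u03b8":[0.171,0.353,0.3609,0.2192],"qd":[-2.8656,2.3709,3.0021,-0.8401],"eef":[-0.0147,0.2399,1.243],"trq":[-24.9689,43.479,-18.9196,3.002]}
{"k":4,"\u03b8":[0.1383,0.38,0.3947,0.2085],"qd":[-3.6783,3.009,3.7518,-1.3038],"eef":[-0.0242,0.2365,1.2412],"trq":[-21.5645,41.5513,-17.4542,2.7636]}
{"k":5,"\u03b8":[0.0976,0.413,0.4356,0.1934],"qd":[-4.4764,3.5856,4.4046,-1.7329],"eef":[-0.0358,0.2322,1.2386],"trq":[-17.8068,39.162,-15.7826,2.4932]}
{"k":6,"\u03b8":[0.049,0.4514,0.4825,0.1743],"qd":[-5.261,4.0897,4.9519,-2.1043],"eef":[-0.0497,0.227,1.235],"trq":[-13.7761,36.0555,-13.8968,2.1912]}
{"k":7,"\u03b8":[-0.0074,0.4944,0.5343,0.1518],"qd":[-6.0316,4.5075,5.3844,-2.3935],"eef":[-0.0656,0.2209,1.2303],"trq":[-9.6513,32.196,-11.8522,1.8633]}
{"k":8,"\u03b8":[-0.0715,0.5412,0.5898,0.1269],"qd":[-6.7887,4.8281,5.7004,-2.5833],"eef":[-0.0837,0.2139,1.2243],"trq":[-5.6463,27.7568,-9.7589,1.5233]}
{"k":9,"\u03b8":[-0.143,0.5906,0.6479,0.1006],"qd":[-7.534,5.0466,5.9102,-2.6701],"eef":[-0.1037,0.2063,1.217],"trq":[-1.9434,23.0396,-7.7537,1.193]}
{"k":10,"\u03b8":[-0.2219,0.6417,0.7076,0.0739],"qd":[-8.2672,5.1656,6.0357,-2.6639],"eef":[-0.1256,0.1979,1.2082],"trq":[1.3416,18.3724,-5.9704,0.8985]}
{"k":11,"\u03b8":[-0.3081,0.6935,0.7683,0.0476],"qd":[-8.9796,5.1934,6.1069,-2.5855],"eef":[-0.1491,0.1892,1.198],"trq":[4.1588,14.0352,-4.5206,0.6659]}
{"k":12,"\u03b8":[-0.4012,0.7452,0.8296,0.0223],"qd":[-9.6477,5.1421,6.1578,-2.462],"eef":[-0.1742,0.1801,1.1863],"trq":[6.5037,10.2235,-3.4862,0.5183]}
{"k":13,"\u03b8":[-0.5006,0.796,0.8914,-0.0017],"qd":[-10.2272,5.0258,6.2217,-2.3238],"eef":[-0.2004,0.1708,1.1733],"trq":[8.394,7.0414,-2.9173,0.4734]}
{"k":14,"\u03b8":[-0.6051,0.8454,0.954,-0.0244],"qd":[-10.6519,4.8587,6.3272,-2.2018],"eef":[-0.2275,0.1616,1.1587],"trq":[9.8532,4.5094,-2.8322,0.5426]}
{"k":15,"\u03b8":[-0.7127,0.893,1.018,-0.046],"qd":[-10.842,4.6536,6.4923,-2.1229],"eef":[-0.2551,0.1525,1.1427],"trq":[10.9061,2.5794,-3.2146,0.7284]}
{"k":16,"\u03b8":[-0.8208,0.9383,1.0839,-0.067],"qd":[-10.7227,4.4198,6.7185,-2.1027],"eef":[-0.2829,0.1437,1.1251],"trq":[11.5831,1.158,-4.0123,1.0217]}
{"k":17,"\u03b8":[-0.926,0.9812,1.1523,-0.0881],"qd":[-10.2532,4.1616,6.9879,-2.1378],"eef":[-0.3105,0.1351,1.106],"trq":[11.9298,0.1374,-5.14,1.399]}
{"k":18,"\u03b8":[-1.0248,1.0213,1.2235,-0.1097],"qd":[-9.451,3.8785,7.2651,-2.2032],"eef":[-0.3376,0.1271,1.0853],"trq":[12.014,-0.5735,-6.4915,1.8239]}
{"k":19,"\u03b8":[-1.1142,1.0586,1.2973,-0.1319],"qd":[-8.3961,3.5682,7.5071,-2.259],"eef":[-0.3639,0.1194,1.0632],"trq":[11.9219,-1.0306,-7.9574,2.2539]}
{"k":20,"\u03b8":[-1.1923,1.0925,1.3732,-0.1545],"qd":[-7.2078,3.2305,7.6767,-2.2673],"eef":[-0.3892,0.1124,1.0398],"trq":[11.7424,-1.257,-9.4432,2.6508]}
{"k":21,"\u03b8":[-1.2584,1.123,1.4503,-0.1768],"qd":[-6.0069,2.8689,7.7522,-2.2076],"eef":[-0.4135,0.1058,1.0154],"trq":[11.5491,-1.2619,-10.8799,2.9901]}
{"k":22,"\u03b8":[-1.3129,1.1498,1.5277,-0.1982],"qd":[-4.8852,2.4912,7.7297,-2.0817],"eef":[-0.4365,0.0998,0.9903],"trq":[11.3893,-1.0596,-12.2244,3.263]}
{"k":23,"\u03b8":[-1.3567,1.1727,1.6045,-0.2182],"qd":[-3.8939,2.1064,7.6194,-1.9068],"eef":[-0.4585,0.0942,0.9648],"trq":[11.2834,-0.6774,-13.4537,3.4725]}
{"k":24,"\u03b8":[-1.3913,1.1919,1.6797,-0.2363],"qd":[-3.0505,1.7231,7.4383,-1.7053],"eef":[-0.4792,0.089,0.9391],"trq":[11.2332,-0.1543,-14.5578,3.6272]}
{"k":25,"\u03b8":[-1.4182,1.2072,1.7529,-0.2524],"qd":[-2.3501,1.3477,7.2049,-1.4961],"eef":[-0.4989,0.0842,0.9135],"trq":[11.2297,0.4674,-15.534,3.7366]}
{"k":26,"\u03b8":[-1.4388,1.2188,1.8236,-0.2665],"qd":[-1.7772,0.9846,6.9356,-1.2921],"eef":[-0.5175,0.0796,0.8881],"trq":[11.2609,1.148,-16.3829,3.8085]}
{"k":27,"\u03b8":[-1.4542,1.2269,1.8914,-0.2785],"qd":[-1.3126,0.636,6.6435,-1.1006],"eef":[-0.5351,0.0752,0.863],"trq":[11.3151,1.8548,-17.1072,3.8489]}
{"k":28,"\u03b8":[-1.4653,1.2316,1.9563,-0.2888],"qd":[-0.9379,0.3032,6.3379,-0.925],"eef":[-0.5517,0.0709,0.8383],"trq":[11.3828,2.5635,-17.7103,3.8622]}
{"k":29,"\u03b8":[-1.4731,1.233,2.0181,-0.2974],"qd":[-0.6366,-0.0134,6.0255,-0.766],"eef":[-0.5673,0.0667,0.8141],"trq":[11.457,3.2564,-18.1964,3.8519]}
{"k":30,"\u03b8":[-1.4782,1.2314,2.0767,-0.3044],"qd":[-0.3946,-0.3134,5.7114,-0.6234],"eef":[-0.5821,0.0626,0.7905],"trq":[11.5325,3.9199,-18.57,3.8209]}
{"k":31,"\u03b8":[-1.4812,1.2268,2.1323,-0.3102],"qd":[-0.2016,-0.5979,5.3969,-0.4958],"eef":[-0.5959,0.0584,0.7674],"trq":[11.6064,4.5518,-18.8352,3.7713]}
{"k":32,"\u03b8":[-1.4824,1.2195,2.1846,-0.3147],"qd":[-0.0488,-0.8672,5.0834,-0.3819],"eef":[-0.6089,0.0543,0.745]}
{"summary": "final \u03b8 (rad): -1.4824 1.2195 2.1846 -0.3147"}


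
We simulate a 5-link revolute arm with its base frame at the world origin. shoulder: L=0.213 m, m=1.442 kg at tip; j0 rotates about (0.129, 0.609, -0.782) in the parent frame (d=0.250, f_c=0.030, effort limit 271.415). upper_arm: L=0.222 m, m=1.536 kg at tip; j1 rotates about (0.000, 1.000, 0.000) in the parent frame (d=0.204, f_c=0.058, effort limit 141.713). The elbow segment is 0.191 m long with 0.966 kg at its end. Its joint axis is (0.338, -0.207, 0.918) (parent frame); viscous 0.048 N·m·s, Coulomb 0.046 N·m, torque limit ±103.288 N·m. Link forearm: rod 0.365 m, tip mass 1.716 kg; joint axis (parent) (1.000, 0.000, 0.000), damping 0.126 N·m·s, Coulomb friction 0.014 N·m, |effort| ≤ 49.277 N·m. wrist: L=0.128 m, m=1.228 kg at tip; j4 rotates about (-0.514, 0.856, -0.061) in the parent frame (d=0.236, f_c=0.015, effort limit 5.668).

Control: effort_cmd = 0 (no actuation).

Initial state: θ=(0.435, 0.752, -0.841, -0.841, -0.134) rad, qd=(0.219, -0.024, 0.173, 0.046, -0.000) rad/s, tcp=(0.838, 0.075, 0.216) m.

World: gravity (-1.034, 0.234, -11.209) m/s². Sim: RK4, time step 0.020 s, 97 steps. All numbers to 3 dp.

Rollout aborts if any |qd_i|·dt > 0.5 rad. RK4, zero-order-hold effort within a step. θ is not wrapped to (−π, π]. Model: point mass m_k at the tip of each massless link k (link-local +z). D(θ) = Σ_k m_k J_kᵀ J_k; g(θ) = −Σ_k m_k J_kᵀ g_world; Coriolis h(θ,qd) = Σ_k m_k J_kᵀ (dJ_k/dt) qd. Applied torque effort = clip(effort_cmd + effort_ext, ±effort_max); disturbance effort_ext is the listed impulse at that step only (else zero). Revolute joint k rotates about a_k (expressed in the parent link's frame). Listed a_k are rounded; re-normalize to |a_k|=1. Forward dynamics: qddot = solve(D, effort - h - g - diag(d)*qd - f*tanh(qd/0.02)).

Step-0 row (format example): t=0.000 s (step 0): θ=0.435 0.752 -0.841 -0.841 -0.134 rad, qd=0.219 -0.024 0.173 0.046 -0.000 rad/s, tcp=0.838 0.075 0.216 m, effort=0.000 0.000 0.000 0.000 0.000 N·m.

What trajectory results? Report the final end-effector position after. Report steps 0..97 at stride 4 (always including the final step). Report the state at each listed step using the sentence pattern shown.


t=0.080 s (step 4): θ=0.455 0.826 -0.797 -0.835 -0.149 rad, qd=0.279 1.915 0.990 0.137 -0.242 rad/s, tcp=0.845 0.069 0.177 m, effort=0.000 0.000 0.000 0.000 0.000 N·m.
t=0.160 s (step 8): θ=0.480 1.073 -0.660 -0.807 -0.158 rad, qd=0.361 4.384 2.710 0.622 0.071 rad/s, tcp=0.848 0.068 0.063 m, effort=0.000 0.000 0.000 0.000 0.000 N·m.
t=0.240 s (step 12): θ=0.503 1.552 -0.291 -0.751 -0.134 rad, qd=0.074 7.567 6.870 0.434 0.396 rad/s, tcp=0.828 0.053 -0.117 m, effort=0.000 0.000 0.000 0.000 0.000 N·m.
t=0.320 s (step 16): θ=0.503 2.156 0.269 -0.754 -0.157 rad, qd=0.441 6.411 5.183 0.268 -0.981 rad/s, tcp=0.710 -0.015 -0.346 m, effort=0.000 0.000 0.000 0.000 0.000 N·m.
t=0.400 s (step 20): θ=0.668 2.479 0.387 -0.553 -0.209 rad, qd=4.116 1.249 -2.936 5.528 0.161 rad/s, tcp=0.437 -0.115 -0.601 m, effort=0.000 0.000 0.000 0.000 0.000 N·m.
t=0.480 s (step 24): θ=1.244 2.311 -0.593 0.123 -0.064 rad, qd=10.504 -4.301 -18.351 7.444 4.340 rad/s, tcp=0.020 -0.188 -0.737 m, effort=0.000 0.000 0.000 0.000 0.000 N·m.
t=0.560 s (step 28): θ=2.094 1.954 -0.639 0.013 0.054 rad, qd=10.532 -6.104 3.006 -5.449 0.646 rad/s, tcp=-0.372 -0.230 -0.688 m, effort=0.000 0.000 0.000 0.000 0.000 N·m.
t=0.640 s (step 32): θ=2.836 1.432 -0.495 -0.434 0.045 rad, qd=7.458 -5.356 2.948 -4.189 -0.202 rad/s, tcp=-0.657 -0.271 -0.521 m, effort=0.000 0.000 0.000 0.000 0.000 N·m.
t=0.720 s (step 36): θ=3.259 1.181 -0.172 -0.537 0.026 rad, qd=3.119 -1.124 4.647 1.341 -0.631 rad/s, tcp=-0.859 -0.310 -0.270 m, effort=0.000 0.000 0.000 0.000 0.000 N·m.
t=0.800 s (step 40): θ=3.379 1.159 0.169 -0.309 -0.073 rad, qd=0.413 -0.080 3.376 3.836 -1.594 rad/s, tcp=-0.961 -0.315 0.001 m, effort=0.000 0.000 0.000 0.000 0.000 N·m.
t=0.880 s (step 44): θ=3.383 1.135 0.342 0.020 -0.181 rad, qd=-0.204 -0.360 1.140 4.146 -1.028 rad/s, tcp=-0.956 -0.277 0.215 m, effort=0.000 0.000 0.000 0.000 0.000 N·m.
t=0.960 s (step 48): θ=3.341 1.128 0.379 0.341 -0.248 rad, qd=-0.916 0.329 -0.169 3.894 -0.700 rad/s, tcp=-0.902 -0.223 0.330 m, effort=0.000 0.000 0.000 0.000 0.000 N·m.
t=1.040 s (step 52): θ=3.226 1.206 0.339 0.639 -0.296 rad, qd=-2.004 1.706 -0.748 3.529 -0.501 rad/s, tcp=-0.837 -0.168 0.349 m, effort=0.000 0.000 0.000 0.000 0.000 N·m.
t=1.120 s (step 56): θ=3.017 1.408 0.290 0.884 -0.335 rad, qd=-3.222 3.313 -0.287 2.395 -0.498 rad/s, tcp=-0.780 -0.116 0.284 m, effort=0.000 0.000 0.000 0.000 0.000 N·m.
t=1.200 s (step 60): θ=2.712 1.728 0.309 0.985 -0.374 rad, qd=-4.389 4.572 0.794 -0.145 -0.418 rad/s, tcp=-0.739 -0.070 0.140 m, effort=0.000 0.000 0.000 0.000 0.000 N·m.
t=1.280 s (step 64): θ=2.339 2.109 0.396 0.818 -0.379 rad, qd=-4.503 4.683 0.783 -4.191 0.506 rad/s, tcp=-0.712 -0.034 -0.088 m, effort=0.000 0.000 0.000 0.000 0.000 N·m.
t=1.360 s (step 68): θ=2.179 2.353 0.022 0.414 -0.305 rad, qd=1.845 -0.451 -13.460 -4.400 0.035 rad/s, tcp=-0.633 -0.016 -0.412 m, effort=0.000 0.000 0.000 0.000 0.000 N·m.
t=1.440 s (step 72): θ=2.388 1.996 -0.763 -0.387 -0.305 rad, qd=1.754 -3.585 4.523 -15.766 7.566 rad/s, tcp=-0.347 0.018 -0.673 m, effort=0.000 0.000 0.000 0.000 0.000 N·m.
t=1.520 s (step 76): θ=2.282 2.034 -0.359 -1.187 0.148 rad, qd=-4.433 3.172 5.724 -5.989 1.024 rad/s, tcp=0.040 -0.022 -0.631 m, effort=0.000 0.000 0.000 0.000 0.000 N·m.
t=1.600 s (step 80): θ=1.706 2.299 0.187 -1.432 0.057 rad, qd=-8.985 1.973 6.885 0.243 -2.112 rad/s, tcp=0.322 -0.126 -0.538 m, effort=0.000 0.000 0.000 0.000 0.000 N·m.
t=1.680 s (step 84): θ=1.124 2.236 0.470 -1.134 -0.066 rad, qd=-4.735 -3.267 -0.744 6.617 -0.924 rad/s, tcp=0.523 -0.219 -0.480 m, effort=0.000 0.000 0.000 0.000 0.000 N·m.
t=1.760 s (step 88): θ=0.923 1.823 -0.096 -0.480 -0.109 rad, qd=-0.721 -6.912 -15.460 8.305 0.075 rad/s, tcp=0.646 -0.296 -0.464 m, effort=0.000 0.000 0.000 0.000 0.000 N·m.
t=1.840 s (step 92): θ=0.888 1.393 -1.154 -0.216 -0.008 rad, qd=-0.144 -2.732 -5.408 -0.101 1.625 rad/s, tcp=0.654 -0.352 -0.420 m, effort=0.000 0.000 0.000 0.000 0.000 N·m.
t=1.920 s (step 96): θ=0.916 1.316 -1.274 -0.192 0.087 rad, qd=0.802 0.613 1.529 1.027 0.744 rad/s, tcp=0.640 -0.399 -0.408 m, effort=0.000 0.000 0.000 0.000 0.000 N·m.
t=1.940 s (step 97): θ=0.934 1.336 -1.226 -0.169 0.100 rad, qd=0.999 1.417 3.354 1.233 0.509 rad/s, tcp=0.636 -0.409 -0.415 m.
final tcp position (m): 0.636 -0.409 -0.415
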